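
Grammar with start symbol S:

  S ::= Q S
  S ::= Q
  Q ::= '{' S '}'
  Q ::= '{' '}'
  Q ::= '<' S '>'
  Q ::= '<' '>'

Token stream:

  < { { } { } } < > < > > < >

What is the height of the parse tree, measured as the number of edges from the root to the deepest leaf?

7

[S [Q < [S [Q { [S [Q { }] [S [Q { }]]] }] [S [Q < >] [S [Q < >]]]] >] [S [Q < >]]]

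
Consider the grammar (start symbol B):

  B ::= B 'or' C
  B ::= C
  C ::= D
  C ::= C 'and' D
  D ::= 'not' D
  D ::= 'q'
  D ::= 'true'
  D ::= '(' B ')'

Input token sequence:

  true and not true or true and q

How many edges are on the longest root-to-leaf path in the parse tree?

[B [B [C [C [D true]] and [D not [D true]]]] or [C [C [D true]] and [D q]]]

5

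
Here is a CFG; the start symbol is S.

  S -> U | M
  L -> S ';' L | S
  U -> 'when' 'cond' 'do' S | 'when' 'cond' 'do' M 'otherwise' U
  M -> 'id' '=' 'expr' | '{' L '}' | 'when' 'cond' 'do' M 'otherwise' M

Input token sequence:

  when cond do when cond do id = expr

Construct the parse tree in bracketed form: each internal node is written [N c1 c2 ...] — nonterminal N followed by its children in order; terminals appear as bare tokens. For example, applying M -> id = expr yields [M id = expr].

S
U
when cond do S
when cond do U
when cond do when cond do S
when cond do when cond do M
when cond do when cond do id = expr

[S [U when cond do [S [U when cond do [S [M id = expr]]]]]]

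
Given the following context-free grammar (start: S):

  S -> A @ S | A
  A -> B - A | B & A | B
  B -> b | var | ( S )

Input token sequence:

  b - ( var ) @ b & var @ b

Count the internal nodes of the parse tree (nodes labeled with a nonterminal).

16

[S [A [B b] - [A [B ( [S [A [B var]]] )]]] @ [S [A [B b] & [A [B var]]] @ [S [A [B b]]]]]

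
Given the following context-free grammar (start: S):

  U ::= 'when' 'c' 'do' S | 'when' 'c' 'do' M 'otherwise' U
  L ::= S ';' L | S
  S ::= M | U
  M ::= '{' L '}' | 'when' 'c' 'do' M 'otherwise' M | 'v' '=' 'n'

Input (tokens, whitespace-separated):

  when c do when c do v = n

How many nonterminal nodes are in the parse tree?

6

[S [U when c do [S [U when c do [S [M v = n]]]]]]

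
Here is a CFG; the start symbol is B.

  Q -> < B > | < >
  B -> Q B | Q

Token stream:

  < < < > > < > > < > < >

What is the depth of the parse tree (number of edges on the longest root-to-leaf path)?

6

[B [Q < [B [Q < [B [Q < >]] >] [B [Q < >]]] >] [B [Q < >] [B [Q < >]]]]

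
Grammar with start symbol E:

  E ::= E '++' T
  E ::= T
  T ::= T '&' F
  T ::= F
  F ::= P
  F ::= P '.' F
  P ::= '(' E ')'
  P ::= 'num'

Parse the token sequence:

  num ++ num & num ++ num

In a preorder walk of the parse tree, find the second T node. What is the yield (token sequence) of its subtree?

num & num

[E [E [E [T [F [P num]]]] ++ [T [T [F [P num]]] & [F [P num]]]] ++ [T [F [P num]]]]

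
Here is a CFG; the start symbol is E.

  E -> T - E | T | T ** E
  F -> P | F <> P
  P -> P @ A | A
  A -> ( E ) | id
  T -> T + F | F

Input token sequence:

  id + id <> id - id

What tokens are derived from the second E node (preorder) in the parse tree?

[E [T [T [F [P [A id]]]] + [F [F [P [A id]]] <> [P [A id]]]] - [E [T [F [P [A id]]]]]]

id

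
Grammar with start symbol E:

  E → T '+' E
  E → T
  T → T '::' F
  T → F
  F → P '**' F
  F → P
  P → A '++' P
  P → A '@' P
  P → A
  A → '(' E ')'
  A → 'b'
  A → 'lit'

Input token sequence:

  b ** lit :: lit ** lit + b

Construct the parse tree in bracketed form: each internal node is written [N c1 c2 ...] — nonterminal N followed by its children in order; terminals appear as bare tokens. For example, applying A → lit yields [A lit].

E
T + E
T :: F + E
F :: F + E
P ** F :: F + E
A ** F :: F + E
b ** F :: F + E
b ** P :: F + E
b ** A :: F + E
b ** lit :: F + E
b ** lit :: P ** F + E
b ** lit :: A ** F + E
b ** lit :: lit ** F + E
b ** lit :: lit ** P + E
b ** lit :: lit ** A + E
b ** lit :: lit ** lit + E
b ** lit :: lit ** lit + T
b ** lit :: lit ** lit + F
b ** lit :: lit ** lit + P
b ** lit :: lit ** lit + A
b ** lit :: lit ** lit + b

[E [T [T [F [P [A b]] ** [F [P [A lit]]]]] :: [F [P [A lit]] ** [F [P [A lit]]]]] + [E [T [F [P [A b]]]]]]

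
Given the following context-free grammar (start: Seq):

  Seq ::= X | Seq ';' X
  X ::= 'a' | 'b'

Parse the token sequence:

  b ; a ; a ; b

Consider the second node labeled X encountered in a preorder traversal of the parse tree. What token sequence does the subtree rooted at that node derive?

a

[Seq [Seq [Seq [Seq [X b]] ; [X a]] ; [X a]] ; [X b]]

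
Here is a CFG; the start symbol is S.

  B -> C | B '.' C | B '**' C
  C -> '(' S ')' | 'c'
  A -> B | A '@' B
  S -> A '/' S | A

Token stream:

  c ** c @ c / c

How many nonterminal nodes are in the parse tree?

[S [A [A [B [B [C c]] ** [C c]]] @ [B [C c]]] / [S [A [B [C c]]]]]

13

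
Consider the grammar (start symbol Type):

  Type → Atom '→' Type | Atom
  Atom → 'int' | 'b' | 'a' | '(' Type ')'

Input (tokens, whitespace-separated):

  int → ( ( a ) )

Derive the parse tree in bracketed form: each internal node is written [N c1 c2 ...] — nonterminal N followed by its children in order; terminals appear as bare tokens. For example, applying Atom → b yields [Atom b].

[Type [Atom int] → [Type [Atom ( [Type [Atom ( [Type [Atom a]] )]] )]]]

Type
Atom → Type
int → Type
int → Atom
int → ( Type )
int → ( Atom )
int → ( ( Type ) )
int → ( ( Atom ) )
int → ( ( a ) )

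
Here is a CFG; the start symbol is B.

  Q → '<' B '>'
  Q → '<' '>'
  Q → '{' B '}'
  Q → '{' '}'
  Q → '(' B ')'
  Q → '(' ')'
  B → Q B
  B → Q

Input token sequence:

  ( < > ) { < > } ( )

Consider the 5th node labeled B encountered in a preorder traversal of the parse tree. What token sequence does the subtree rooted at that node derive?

[B [Q ( [B [Q < >]] )] [B [Q { [B [Q < >]] }] [B [Q ( )]]]]

( )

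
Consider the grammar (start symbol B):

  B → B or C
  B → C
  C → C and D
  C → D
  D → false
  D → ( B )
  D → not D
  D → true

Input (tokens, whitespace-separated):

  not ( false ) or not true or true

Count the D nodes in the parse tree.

[B [B [B [C [D not [D ( [B [C [D false]]] )]]]] or [C [D not [D true]]]] or [C [D true]]]

6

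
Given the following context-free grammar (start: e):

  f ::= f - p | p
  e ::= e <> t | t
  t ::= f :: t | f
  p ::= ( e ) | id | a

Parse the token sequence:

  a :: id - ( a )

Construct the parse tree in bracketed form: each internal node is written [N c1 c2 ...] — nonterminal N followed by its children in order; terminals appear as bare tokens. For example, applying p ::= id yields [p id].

e
t
f :: t
p :: t
a :: t
a :: f
a :: f - p
a :: p - p
a :: id - p
a :: id - ( e )
a :: id - ( t )
a :: id - ( f )
a :: id - ( p )
a :: id - ( a )

[e [t [f [p a]] :: [t [f [f [p id]] - [p ( [e [t [f [p a]]]] )]]]]]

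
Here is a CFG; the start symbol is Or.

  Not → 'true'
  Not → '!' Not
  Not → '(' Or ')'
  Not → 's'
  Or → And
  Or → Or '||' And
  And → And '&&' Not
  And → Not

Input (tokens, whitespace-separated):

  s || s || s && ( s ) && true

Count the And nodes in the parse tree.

[Or [Or [Or [And [Not s]]] || [And [Not s]]] || [And [And [And [Not s]] && [Not ( [Or [And [Not s]]] )]] && [Not true]]]

6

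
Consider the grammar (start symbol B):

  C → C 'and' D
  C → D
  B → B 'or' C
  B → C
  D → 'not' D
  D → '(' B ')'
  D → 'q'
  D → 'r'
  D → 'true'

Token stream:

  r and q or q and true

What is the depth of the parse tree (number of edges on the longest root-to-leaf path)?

5

[B [B [C [C [D r]] and [D q]]] or [C [C [D q]] and [D true]]]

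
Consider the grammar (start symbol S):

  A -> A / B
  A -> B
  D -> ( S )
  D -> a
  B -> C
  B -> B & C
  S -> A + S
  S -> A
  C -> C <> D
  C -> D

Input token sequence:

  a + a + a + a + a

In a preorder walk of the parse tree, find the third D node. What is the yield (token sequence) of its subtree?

a

[S [A [B [C [D a]]]] + [S [A [B [C [D a]]]] + [S [A [B [C [D a]]]] + [S [A [B [C [D a]]]] + [S [A [B [C [D a]]]]]]]]]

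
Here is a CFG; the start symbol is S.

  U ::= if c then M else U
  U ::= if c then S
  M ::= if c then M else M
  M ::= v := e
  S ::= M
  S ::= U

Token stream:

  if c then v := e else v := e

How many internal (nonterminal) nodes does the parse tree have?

[S [M if c then [M v := e] else [M v := e]]]

4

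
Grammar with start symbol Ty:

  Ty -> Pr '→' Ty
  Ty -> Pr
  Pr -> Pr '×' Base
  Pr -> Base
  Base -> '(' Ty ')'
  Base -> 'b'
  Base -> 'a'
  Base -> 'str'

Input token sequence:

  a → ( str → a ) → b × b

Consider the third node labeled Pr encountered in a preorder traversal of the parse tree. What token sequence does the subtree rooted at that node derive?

[Ty [Pr [Base a]] → [Ty [Pr [Base ( [Ty [Pr [Base str]] → [Ty [Pr [Base a]]]] )]] → [Ty [Pr [Pr [Base b]] × [Base b]]]]]

str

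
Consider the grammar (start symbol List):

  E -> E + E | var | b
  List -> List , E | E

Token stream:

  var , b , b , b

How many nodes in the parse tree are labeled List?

[List [List [List [List [E var]] , [E b]] , [E b]] , [E b]]

4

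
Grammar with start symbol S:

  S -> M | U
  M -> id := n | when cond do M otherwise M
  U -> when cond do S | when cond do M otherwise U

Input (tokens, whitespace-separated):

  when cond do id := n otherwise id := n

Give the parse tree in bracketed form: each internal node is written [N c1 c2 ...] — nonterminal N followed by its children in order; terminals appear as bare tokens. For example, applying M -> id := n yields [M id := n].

[S [M when cond do [M id := n] otherwise [M id := n]]]

S
M
when cond do M otherwise M
when cond do id := n otherwise M
when cond do id := n otherwise id := n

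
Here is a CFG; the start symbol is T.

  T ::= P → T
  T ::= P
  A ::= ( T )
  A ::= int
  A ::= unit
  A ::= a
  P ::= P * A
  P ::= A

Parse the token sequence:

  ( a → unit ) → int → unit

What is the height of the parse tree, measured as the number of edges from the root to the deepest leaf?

[T [P [A ( [T [P [A a]] → [T [P [A unit]]]] )]] → [T [P [A int]] → [T [P [A unit]]]]]

7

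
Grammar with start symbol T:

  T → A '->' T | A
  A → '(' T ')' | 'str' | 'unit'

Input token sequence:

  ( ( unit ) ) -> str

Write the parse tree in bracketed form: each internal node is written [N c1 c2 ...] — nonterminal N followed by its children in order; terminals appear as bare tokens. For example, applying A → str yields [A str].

[T [A ( [T [A ( [T [A unit]] )]] )] -> [T [A str]]]

T
A -> T
( T ) -> T
( A ) -> T
( ( T ) ) -> T
( ( A ) ) -> T
( ( unit ) ) -> T
( ( unit ) ) -> A
( ( unit ) ) -> str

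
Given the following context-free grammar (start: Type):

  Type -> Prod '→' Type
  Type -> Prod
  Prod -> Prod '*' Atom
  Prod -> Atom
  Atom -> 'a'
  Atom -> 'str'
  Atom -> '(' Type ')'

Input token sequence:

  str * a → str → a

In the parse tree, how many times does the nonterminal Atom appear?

[Type [Prod [Prod [Atom str]] * [Atom a]] → [Type [Prod [Atom str]] → [Type [Prod [Atom a]]]]]

4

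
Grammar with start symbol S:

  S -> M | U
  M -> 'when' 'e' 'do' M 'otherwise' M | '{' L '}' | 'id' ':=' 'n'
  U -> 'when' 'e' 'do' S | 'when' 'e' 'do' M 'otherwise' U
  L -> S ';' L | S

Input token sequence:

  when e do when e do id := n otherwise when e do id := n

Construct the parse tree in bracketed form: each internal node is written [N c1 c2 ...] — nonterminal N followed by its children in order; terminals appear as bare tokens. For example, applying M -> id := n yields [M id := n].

S
U
when e do S
when e do U
when e do when e do M otherwise U
when e do when e do id := n otherwise U
when e do when e do id := n otherwise when e do S
when e do when e do id := n otherwise when e do M
when e do when e do id := n otherwise when e do id := n

[S [U when e do [S [U when e do [M id := n] otherwise [U when e do [S [M id := n]]]]]]]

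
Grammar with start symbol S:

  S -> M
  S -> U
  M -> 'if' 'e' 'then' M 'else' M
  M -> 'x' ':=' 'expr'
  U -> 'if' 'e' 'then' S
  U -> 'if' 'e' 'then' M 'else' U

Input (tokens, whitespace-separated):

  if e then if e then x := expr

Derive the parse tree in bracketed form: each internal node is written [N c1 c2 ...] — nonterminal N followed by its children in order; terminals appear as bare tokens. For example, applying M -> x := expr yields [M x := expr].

S
U
if e then S
if e then U
if e then if e then S
if e then if e then M
if e then if e then x := expr

[S [U if e then [S [U if e then [S [M x := expr]]]]]]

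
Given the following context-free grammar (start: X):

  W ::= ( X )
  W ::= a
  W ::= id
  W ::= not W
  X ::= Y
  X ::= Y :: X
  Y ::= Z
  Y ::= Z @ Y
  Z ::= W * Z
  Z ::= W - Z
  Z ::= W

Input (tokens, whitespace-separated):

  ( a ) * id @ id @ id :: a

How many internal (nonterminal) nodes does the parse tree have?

20

[X [Y [Z [W ( [X [Y [Z [W a]]]] )] * [Z [W id]]] @ [Y [Z [W id]] @ [Y [Z [W id]]]]] :: [X [Y [Z [W a]]]]]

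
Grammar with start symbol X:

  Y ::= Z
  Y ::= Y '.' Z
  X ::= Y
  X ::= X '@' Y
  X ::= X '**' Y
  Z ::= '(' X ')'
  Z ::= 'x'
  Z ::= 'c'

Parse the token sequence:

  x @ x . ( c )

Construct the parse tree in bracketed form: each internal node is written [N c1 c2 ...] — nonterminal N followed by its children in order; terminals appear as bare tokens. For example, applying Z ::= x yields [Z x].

[X [X [Y [Z x]]] @ [Y [Y [Z x]] . [Z ( [X [Y [Z c]]] )]]]

X
X @ Y
Y @ Y
Z @ Y
x @ Y
x @ Y . Z
x @ Z . Z
x @ x . Z
x @ x . ( X )
x @ x . ( Y )
x @ x . ( Z )
x @ x . ( c )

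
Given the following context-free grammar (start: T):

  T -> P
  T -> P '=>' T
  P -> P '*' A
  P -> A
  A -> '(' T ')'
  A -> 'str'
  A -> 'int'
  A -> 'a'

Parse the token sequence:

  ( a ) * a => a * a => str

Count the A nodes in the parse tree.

[T [P [P [A ( [T [P [A a]]] )]] * [A a]] => [T [P [P [A a]] * [A a]] => [T [P [A str]]]]]

6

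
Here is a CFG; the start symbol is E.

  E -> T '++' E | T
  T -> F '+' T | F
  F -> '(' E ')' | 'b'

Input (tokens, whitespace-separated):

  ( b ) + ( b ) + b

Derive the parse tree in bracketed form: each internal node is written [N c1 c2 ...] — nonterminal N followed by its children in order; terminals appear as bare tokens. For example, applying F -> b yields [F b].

E
T
F + T
( E ) + T
( T ) + T
( F ) + T
( b ) + T
( b ) + F + T
( b ) + ( E ) + T
( b ) + ( T ) + T
( b ) + ( F ) + T
( b ) + ( b ) + T
( b ) + ( b ) + F
( b ) + ( b ) + b

[E [T [F ( [E [T [F b]]] )] + [T [F ( [E [T [F b]]] )] + [T [F b]]]]]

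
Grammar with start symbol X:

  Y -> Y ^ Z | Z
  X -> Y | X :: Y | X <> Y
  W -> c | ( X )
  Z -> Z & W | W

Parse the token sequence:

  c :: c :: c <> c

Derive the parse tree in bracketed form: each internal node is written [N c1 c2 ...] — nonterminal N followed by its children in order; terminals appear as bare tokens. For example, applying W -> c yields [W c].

X
X <> Y
X :: Y <> Y
X :: Y :: Y <> Y
Y :: Y :: Y <> Y
Z :: Y :: Y <> Y
W :: Y :: Y <> Y
c :: Y :: Y <> Y
c :: Z :: Y <> Y
c :: W :: Y <> Y
c :: c :: Y <> Y
c :: c :: Z <> Y
c :: c :: W <> Y
c :: c :: c <> Y
c :: c :: c <> Z
c :: c :: c <> W
c :: c :: c <> c

[X [X [X [X [Y [Z [W c]]]] :: [Y [Z [W c]]]] :: [Y [Z [W c]]]] <> [Y [Z [W c]]]]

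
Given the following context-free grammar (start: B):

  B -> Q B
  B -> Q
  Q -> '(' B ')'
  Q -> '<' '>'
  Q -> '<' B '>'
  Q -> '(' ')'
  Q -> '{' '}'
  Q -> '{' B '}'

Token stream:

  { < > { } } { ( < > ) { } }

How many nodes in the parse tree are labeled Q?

7

[B [Q { [B [Q < >] [B [Q { }]]] }] [B [Q { [B [Q ( [B [Q < >]] )] [B [Q { }]]] }]]]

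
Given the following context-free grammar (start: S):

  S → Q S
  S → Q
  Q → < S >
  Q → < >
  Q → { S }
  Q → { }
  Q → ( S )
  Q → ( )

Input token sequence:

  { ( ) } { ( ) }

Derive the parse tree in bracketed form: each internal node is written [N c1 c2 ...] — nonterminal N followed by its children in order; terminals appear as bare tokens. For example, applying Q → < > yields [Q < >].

[S [Q { [S [Q ( )]] }] [S [Q { [S [Q ( )]] }]]]

S
Q S
{ S } S
{ Q } S
{ ( ) } S
{ ( ) } Q
{ ( ) } { S }
{ ( ) } { Q }
{ ( ) } { ( ) }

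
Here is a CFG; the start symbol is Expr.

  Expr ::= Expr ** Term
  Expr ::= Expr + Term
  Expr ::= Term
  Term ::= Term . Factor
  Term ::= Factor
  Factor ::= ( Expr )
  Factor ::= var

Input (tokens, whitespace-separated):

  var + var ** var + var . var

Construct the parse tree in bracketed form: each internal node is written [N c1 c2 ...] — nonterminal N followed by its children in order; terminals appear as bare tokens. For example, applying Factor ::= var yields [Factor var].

[Expr [Expr [Expr [Expr [Term [Factor var]]] + [Term [Factor var]]] ** [Term [Factor var]]] + [Term [Term [Factor var]] . [Factor var]]]

Expr
Expr + Term
Expr ** Term + Term
Expr + Term ** Term + Term
Term + Term ** Term + Term
Factor + Term ** Term + Term
var + Term ** Term + Term
var + Factor ** Term + Term
var + var ** Term + Term
var + var ** Factor + Term
var + var ** var + Term
var + var ** var + Term . Factor
var + var ** var + Factor . Factor
var + var ** var + var . Factor
var + var ** var + var . var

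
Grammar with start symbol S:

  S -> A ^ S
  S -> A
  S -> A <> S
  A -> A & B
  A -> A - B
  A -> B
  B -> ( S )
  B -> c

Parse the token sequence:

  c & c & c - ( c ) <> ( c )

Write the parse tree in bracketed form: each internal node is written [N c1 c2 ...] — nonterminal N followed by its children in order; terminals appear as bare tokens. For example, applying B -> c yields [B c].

[S [A [A [A [A [B c]] & [B c]] & [B c]] - [B ( [S [A [B c]]] )]] <> [S [A [B ( [S [A [B c]]] )]]]]

S
A <> S
A - B <> S
A & B - B <> S
A & B & B - B <> S
B & B & B - B <> S
c & B & B - B <> S
c & c & B - B <> S
c & c & c - B <> S
c & c & c - ( S ) <> S
c & c & c - ( A ) <> S
c & c & c - ( B ) <> S
c & c & c - ( c ) <> S
c & c & c - ( c ) <> A
c & c & c - ( c ) <> B
c & c & c - ( c ) <> ( S )
c & c & c - ( c ) <> ( A )
c & c & c - ( c ) <> ( B )
c & c & c - ( c ) <> ( c )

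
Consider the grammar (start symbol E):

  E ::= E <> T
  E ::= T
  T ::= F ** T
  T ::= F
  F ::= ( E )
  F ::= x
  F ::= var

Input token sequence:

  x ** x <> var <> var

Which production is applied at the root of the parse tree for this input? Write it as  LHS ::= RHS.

E ::= E <> T

[E [E [E [T [F x] ** [T [F x]]]] <> [T [F var]]] <> [T [F var]]]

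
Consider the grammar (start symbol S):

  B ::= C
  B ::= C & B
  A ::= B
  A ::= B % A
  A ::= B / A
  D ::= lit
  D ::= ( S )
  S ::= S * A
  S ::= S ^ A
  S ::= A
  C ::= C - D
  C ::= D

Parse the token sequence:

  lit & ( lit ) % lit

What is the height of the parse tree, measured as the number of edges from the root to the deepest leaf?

[S [A [B [C [D lit]] & [B [C [D ( [S [A [B [C [D lit]]]]] )]]]] % [A [B [C [D lit]]]]]]

11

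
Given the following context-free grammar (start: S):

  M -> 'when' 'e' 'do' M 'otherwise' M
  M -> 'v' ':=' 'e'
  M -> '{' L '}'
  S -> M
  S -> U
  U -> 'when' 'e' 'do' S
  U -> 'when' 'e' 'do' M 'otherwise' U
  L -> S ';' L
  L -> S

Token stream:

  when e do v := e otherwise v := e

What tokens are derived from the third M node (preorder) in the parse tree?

v := e

[S [M when e do [M v := e] otherwise [M v := e]]]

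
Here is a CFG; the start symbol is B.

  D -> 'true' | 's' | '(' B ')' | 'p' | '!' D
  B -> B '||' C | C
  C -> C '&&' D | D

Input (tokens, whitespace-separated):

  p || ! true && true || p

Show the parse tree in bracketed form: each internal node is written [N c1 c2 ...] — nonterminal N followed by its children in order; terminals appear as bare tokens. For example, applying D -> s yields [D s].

B
B || C
B || C || C
C || C || C
D || C || C
p || C || C
p || C && D || C
p || D && D || C
p || ! D && D || C
p || ! true && D || C
p || ! true && true || C
p || ! true && true || D
p || ! true && true || p

[B [B [B [C [D p]]] || [C [C [D ! [D true]]] && [D true]]] || [C [D p]]]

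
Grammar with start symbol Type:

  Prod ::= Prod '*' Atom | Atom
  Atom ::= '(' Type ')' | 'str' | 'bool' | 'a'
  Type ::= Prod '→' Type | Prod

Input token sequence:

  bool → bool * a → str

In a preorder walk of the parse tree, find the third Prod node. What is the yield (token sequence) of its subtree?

bool

[Type [Prod [Atom bool]] → [Type [Prod [Prod [Atom bool]] * [Atom a]] → [Type [Prod [Atom str]]]]]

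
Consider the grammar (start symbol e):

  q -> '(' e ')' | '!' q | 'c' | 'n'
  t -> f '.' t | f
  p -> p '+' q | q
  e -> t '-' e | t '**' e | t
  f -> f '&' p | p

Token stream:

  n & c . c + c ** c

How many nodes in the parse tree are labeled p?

5

[e [t [f [f [p [q n]]] & [p [q c]]] . [t [f [p [p [q c]] + [q c]]]]] ** [e [t [f [p [q c]]]]]]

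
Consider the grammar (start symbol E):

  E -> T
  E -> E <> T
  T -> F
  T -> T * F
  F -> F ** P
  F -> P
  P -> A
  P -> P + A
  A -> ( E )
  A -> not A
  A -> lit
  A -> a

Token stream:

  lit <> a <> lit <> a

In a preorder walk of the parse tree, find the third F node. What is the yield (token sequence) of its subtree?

[E [E [E [E [T [F [P [A lit]]]]] <> [T [F [P [A a]]]]] <> [T [F [P [A lit]]]]] <> [T [F [P [A a]]]]]

lit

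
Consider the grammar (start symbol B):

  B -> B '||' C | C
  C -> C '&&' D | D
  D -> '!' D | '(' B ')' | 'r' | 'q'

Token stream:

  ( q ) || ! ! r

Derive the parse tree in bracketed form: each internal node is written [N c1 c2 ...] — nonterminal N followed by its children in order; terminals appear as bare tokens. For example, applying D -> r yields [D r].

[B [B [C [D ( [B [C [D q]]] )]]] || [C [D ! [D ! [D r]]]]]

B
B || C
C || C
D || C
( B ) || C
( C ) || C
( D ) || C
( q ) || C
( q ) || D
( q ) || ! D
( q ) || ! ! D
( q ) || ! ! r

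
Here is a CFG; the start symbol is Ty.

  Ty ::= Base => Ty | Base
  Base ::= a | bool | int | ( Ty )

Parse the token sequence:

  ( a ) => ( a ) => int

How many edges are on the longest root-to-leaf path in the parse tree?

[Ty [Base ( [Ty [Base a]] )] => [Ty [Base ( [Ty [Base a]] )] => [Ty [Base int]]]]

5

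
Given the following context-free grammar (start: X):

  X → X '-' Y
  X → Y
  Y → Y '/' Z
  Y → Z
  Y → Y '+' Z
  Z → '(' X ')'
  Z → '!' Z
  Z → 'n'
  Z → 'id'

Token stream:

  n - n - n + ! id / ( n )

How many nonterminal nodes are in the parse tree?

17

[X [X [X [Y [Z n]]] - [Y [Z n]]] - [Y [Y [Y [Z n]] + [Z ! [Z id]]] / [Z ( [X [Y [Z n]]] )]]]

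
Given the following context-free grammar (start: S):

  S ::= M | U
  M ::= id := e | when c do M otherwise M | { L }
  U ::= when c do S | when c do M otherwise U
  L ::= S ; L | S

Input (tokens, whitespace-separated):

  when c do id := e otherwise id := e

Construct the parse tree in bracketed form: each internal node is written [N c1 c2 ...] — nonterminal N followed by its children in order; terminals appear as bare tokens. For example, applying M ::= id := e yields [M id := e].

S
M
when c do M otherwise M
when c do id := e otherwise M
when c do id := e otherwise id := e

[S [M when c do [M id := e] otherwise [M id := e]]]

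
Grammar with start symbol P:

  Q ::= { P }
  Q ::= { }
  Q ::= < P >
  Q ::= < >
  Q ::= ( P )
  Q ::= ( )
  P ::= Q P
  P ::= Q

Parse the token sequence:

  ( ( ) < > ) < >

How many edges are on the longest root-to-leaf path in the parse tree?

5

[P [Q ( [P [Q ( )] [P [Q < >]]] )] [P [Q < >]]]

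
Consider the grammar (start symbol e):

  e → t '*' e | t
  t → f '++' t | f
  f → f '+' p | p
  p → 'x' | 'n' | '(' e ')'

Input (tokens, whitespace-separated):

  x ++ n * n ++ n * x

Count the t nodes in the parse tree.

[e [t [f [p x]] ++ [t [f [p n]]]] * [e [t [f [p n]] ++ [t [f [p n]]]] * [e [t [f [p x]]]]]]

5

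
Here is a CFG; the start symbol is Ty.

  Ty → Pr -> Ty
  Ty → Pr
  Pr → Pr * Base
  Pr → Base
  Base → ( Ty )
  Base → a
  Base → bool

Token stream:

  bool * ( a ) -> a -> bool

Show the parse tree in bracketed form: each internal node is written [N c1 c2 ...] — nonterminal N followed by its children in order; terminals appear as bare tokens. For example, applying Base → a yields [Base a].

[Ty [Pr [Pr [Base bool]] * [Base ( [Ty [Pr [Base a]]] )]] -> [Ty [Pr [Base a]] -> [Ty [Pr [Base bool]]]]]

Ty
Pr -> Ty
Pr * Base -> Ty
Base * Base -> Ty
bool * Base -> Ty
bool * ( Ty ) -> Ty
bool * ( Pr ) -> Ty
bool * ( Base ) -> Ty
bool * ( a ) -> Ty
bool * ( a ) -> Pr -> Ty
bool * ( a ) -> Base -> Ty
bool * ( a ) -> a -> Ty
bool * ( a ) -> a -> Pr
bool * ( a ) -> a -> Base
bool * ( a ) -> a -> bool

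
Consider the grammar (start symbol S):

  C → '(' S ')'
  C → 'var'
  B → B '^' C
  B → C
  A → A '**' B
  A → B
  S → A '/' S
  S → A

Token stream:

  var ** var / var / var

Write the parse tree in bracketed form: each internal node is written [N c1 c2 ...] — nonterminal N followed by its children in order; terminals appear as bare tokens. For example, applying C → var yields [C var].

S
A / S
A ** B / S
B ** B / S
C ** B / S
var ** B / S
var ** C / S
var ** var / S
var ** var / A / S
var ** var / B / S
var ** var / C / S
var ** var / var / S
var ** var / var / A
var ** var / var / B
var ** var / var / C
var ** var / var / var

[S [A [A [B [C var]]] ** [B [C var]]] / [S [A [B [C var]]] / [S [A [B [C var]]]]]]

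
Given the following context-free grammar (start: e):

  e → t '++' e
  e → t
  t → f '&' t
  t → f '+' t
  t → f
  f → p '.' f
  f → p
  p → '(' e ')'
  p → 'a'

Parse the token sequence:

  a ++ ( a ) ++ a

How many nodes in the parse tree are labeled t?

[e [t [f [p a]]] ++ [e [t [f [p ( [e [t [f [p a]]]] )]]] ++ [e [t [f [p a]]]]]]

4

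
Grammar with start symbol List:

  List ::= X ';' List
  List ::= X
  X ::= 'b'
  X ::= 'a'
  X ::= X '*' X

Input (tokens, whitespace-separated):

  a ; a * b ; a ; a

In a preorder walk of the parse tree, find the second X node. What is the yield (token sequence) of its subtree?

a * b

[List [X a] ; [List [X [X a] * [X b]] ; [List [X a] ; [List [X a]]]]]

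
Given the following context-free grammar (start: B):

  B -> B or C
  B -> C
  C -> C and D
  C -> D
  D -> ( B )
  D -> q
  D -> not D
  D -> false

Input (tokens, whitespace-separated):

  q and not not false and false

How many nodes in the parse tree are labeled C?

[B [C [C [C [D q]] and [D not [D not [D false]]]] and [D false]]]

3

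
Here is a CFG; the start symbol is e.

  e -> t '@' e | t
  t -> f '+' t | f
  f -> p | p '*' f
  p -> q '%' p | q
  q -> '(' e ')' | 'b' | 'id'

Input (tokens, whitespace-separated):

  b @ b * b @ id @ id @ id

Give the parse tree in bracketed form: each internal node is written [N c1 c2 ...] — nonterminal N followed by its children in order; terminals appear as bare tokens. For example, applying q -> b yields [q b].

[e [t [f [p [q b]]]] @ [e [t [f [p [q b]] * [f [p [q b]]]]] @ [e [t [f [p [q id]]]] @ [e [t [f [p [q id]]]] @ [e [t [f [p [q id]]]]]]]]]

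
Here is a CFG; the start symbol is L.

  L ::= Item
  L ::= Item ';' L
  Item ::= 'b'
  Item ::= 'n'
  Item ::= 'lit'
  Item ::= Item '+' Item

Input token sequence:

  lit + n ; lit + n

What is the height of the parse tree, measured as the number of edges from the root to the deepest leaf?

4

[L [Item [Item lit] + [Item n]] ; [L [Item [Item lit] + [Item n]]]]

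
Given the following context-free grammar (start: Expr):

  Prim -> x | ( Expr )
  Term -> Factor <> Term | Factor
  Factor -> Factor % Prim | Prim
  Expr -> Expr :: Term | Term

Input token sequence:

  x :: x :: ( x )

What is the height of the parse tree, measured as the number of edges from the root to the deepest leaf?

[Expr [Expr [Expr [Term [Factor [Prim x]]]] :: [Term [Factor [Prim x]]]] :: [Term [Factor [Prim ( [Expr [Term [Factor [Prim x]]]] )]]]]

8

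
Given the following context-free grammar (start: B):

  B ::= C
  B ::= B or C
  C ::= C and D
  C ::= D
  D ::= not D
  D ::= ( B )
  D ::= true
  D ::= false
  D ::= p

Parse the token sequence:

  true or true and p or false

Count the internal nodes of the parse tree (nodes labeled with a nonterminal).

11

[B [B [B [C [D true]]] or [C [C [D true]] and [D p]]] or [C [D false]]]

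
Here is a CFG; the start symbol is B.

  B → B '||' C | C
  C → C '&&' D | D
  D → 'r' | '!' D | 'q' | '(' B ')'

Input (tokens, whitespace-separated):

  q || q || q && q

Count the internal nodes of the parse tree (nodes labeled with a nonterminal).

11

[B [B [B [C [D q]]] || [C [D q]]] || [C [C [D q]] && [D q]]]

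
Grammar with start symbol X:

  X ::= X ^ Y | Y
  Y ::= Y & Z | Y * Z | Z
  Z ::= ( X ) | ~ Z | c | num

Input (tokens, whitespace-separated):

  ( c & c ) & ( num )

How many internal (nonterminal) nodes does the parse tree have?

13

[X [Y [Y [Z ( [X [Y [Y [Z c]] & [Z c]]] )]] & [Z ( [X [Y [Z num]]] )]]]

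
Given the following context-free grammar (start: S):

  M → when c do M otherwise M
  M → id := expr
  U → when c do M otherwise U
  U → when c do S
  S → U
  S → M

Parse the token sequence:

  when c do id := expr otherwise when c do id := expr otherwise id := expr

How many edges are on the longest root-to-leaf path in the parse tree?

4

[S [M when c do [M id := expr] otherwise [M when c do [M id := expr] otherwise [M id := expr]]]]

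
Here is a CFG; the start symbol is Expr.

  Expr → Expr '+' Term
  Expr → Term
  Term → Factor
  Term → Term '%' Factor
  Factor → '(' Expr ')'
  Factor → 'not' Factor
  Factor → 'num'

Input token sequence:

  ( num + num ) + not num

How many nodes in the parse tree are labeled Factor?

5

[Expr [Expr [Term [Factor ( [Expr [Expr [Term [Factor num]]] + [Term [Factor num]]] )]]] + [Term [Factor not [Factor num]]]]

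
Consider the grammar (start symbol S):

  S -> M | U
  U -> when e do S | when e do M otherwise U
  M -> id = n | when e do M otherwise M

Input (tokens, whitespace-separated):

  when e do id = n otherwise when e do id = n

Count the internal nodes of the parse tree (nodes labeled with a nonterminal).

[S [U when e do [M id = n] otherwise [U when e do [S [M id = n]]]]]

6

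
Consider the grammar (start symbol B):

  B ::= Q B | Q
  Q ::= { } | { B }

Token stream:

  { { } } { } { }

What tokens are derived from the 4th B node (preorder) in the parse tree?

{ }

[B [Q { [B [Q { }]] }] [B [Q { }] [B [Q { }]]]]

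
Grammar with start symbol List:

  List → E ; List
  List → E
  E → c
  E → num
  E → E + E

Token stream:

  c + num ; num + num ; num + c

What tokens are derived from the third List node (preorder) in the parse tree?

num + c

[List [E [E c] + [E num]] ; [List [E [E num] + [E num]] ; [List [E [E num] + [E c]]]]]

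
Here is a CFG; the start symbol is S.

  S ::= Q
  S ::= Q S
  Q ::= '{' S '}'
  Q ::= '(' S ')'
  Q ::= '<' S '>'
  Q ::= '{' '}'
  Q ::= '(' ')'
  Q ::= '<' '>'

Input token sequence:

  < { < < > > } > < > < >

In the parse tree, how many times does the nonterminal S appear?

[S [Q < [S [Q { [S [Q < [S [Q < >]] >]] }]] >] [S [Q < >] [S [Q < >]]]]

6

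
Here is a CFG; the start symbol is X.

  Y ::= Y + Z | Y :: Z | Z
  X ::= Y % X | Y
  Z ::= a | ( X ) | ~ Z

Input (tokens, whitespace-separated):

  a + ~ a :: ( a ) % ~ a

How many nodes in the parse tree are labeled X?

3

[X [Y [Y [Y [Z a]] + [Z ~ [Z a]]] :: [Z ( [X [Y [Z a]]] )]] % [X [Y [Z ~ [Z a]]]]]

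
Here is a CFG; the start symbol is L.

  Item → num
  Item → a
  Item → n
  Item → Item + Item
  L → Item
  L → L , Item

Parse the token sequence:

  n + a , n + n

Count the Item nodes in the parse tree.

6

[L [L [Item [Item n] + [Item a]]] , [Item [Item n] + [Item n]]]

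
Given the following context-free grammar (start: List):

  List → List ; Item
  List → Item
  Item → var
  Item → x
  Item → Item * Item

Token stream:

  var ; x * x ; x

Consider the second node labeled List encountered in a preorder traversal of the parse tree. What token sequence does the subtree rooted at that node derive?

[List [List [List [Item var]] ; [Item [Item x] * [Item x]]] ; [Item x]]

var ; x * x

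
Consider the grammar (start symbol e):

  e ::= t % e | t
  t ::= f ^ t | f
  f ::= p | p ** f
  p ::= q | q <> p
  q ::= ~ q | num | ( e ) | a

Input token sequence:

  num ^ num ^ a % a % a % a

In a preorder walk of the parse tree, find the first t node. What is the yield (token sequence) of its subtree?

num ^ num ^ a

[e [t [f [p [q num]]] ^ [t [f [p [q num]]] ^ [t [f [p [q a]]]]]] % [e [t [f [p [q a]]]] % [e [t [f [p [q a]]]] % [e [t [f [p [q a]]]]]]]]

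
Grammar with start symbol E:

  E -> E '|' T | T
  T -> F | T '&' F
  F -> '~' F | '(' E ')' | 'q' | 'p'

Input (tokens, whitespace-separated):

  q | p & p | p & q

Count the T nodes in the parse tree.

[E [E [E [T [F q]]] | [T [T [F p]] & [F p]]] | [T [T [F p]] & [F q]]]

5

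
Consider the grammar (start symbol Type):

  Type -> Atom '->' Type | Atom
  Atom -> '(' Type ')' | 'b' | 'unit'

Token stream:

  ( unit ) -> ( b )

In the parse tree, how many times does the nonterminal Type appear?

4

[Type [Atom ( [Type [Atom unit]] )] -> [Type [Atom ( [Type [Atom b]] )]]]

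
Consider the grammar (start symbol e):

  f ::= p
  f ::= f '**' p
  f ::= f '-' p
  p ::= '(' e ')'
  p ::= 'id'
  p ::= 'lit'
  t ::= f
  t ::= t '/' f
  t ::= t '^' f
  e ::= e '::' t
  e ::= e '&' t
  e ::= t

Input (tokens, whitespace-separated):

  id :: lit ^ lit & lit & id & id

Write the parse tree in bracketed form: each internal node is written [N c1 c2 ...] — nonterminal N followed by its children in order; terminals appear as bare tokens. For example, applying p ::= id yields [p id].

[e [e [e [e [e [t [f [p id]]]] :: [t [t [f [p lit]]] ^ [f [p lit]]]] & [t [f [p lit]]]] & [t [f [p id]]]] & [t [f [p id]]]]

e
e & t
e & t & t
e & t & t & t
e :: t & t & t & t
t :: t & t & t & t
f :: t & t & t & t
p :: t & t & t & t
id :: t & t & t & t
id :: t ^ f & t & t & t
id :: f ^ f & t & t & t
id :: p ^ f & t & t & t
id :: lit ^ f & t & t & t
id :: lit ^ p & t & t & t
id :: lit ^ lit & t & t & t
id :: lit ^ lit & f & t & t
id :: lit ^ lit & p & t & t
id :: lit ^ lit & lit & t & t
id :: lit ^ lit & lit & f & t
id :: lit ^ lit & lit & p & t
id :: lit ^ lit & lit & id & t
id :: lit ^ lit & lit & id & f
id :: lit ^ lit & lit & id & p
id :: lit ^ lit & lit & id & id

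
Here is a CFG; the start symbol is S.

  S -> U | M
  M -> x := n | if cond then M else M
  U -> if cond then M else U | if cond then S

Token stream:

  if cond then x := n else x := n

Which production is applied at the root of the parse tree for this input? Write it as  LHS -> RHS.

S -> M

[S [M if cond then [M x := n] else [M x := n]]]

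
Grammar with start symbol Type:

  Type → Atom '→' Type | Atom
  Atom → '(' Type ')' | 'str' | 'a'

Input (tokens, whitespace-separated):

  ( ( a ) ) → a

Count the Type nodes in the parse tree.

[Type [Atom ( [Type [Atom ( [Type [Atom a]] )]] )] → [Type [Atom a]]]

4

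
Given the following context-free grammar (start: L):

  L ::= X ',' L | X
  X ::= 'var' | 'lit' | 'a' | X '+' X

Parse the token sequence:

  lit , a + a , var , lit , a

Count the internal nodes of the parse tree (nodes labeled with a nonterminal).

[L [X lit] , [L [X [X a] + [X a]] , [L [X var] , [L [X lit] , [L [X a]]]]]]

12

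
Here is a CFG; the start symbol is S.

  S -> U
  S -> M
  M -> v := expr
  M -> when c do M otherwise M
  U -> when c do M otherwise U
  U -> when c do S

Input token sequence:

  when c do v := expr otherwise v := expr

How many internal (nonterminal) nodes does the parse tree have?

[S [M when c do [M v := expr] otherwise [M v := expr]]]

4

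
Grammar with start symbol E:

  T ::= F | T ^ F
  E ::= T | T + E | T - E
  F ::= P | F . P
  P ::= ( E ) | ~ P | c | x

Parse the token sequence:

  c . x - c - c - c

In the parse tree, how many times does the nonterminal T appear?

[E [T [F [F [P c]] . [P x]]] - [E [T [F [P c]]] - [E [T [F [P c]]] - [E [T [F [P c]]]]]]]

4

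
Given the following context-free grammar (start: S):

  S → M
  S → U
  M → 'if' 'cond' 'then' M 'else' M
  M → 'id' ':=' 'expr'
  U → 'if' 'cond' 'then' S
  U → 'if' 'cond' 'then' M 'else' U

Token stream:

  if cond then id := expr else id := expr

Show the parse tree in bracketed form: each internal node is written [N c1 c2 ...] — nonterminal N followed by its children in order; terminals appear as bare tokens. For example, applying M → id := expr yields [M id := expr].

[S [M if cond then [M id := expr] else [M id := expr]]]

S
M
if cond then M else M
if cond then id := expr else M
if cond then id := expr else id := expr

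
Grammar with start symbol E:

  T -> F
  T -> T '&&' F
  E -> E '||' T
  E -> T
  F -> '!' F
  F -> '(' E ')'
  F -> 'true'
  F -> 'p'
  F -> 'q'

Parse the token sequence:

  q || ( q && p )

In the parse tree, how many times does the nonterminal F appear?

[E [E [T [F q]]] || [T [F ( [E [T [T [F q]] && [F p]]] )]]]

4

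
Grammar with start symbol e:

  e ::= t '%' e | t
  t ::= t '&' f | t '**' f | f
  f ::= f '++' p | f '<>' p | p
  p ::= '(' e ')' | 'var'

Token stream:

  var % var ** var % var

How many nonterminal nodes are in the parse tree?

15

[e [t [f [p var]]] % [e [t [t [f [p var]]] ** [f [p var]]] % [e [t [f [p var]]]]]]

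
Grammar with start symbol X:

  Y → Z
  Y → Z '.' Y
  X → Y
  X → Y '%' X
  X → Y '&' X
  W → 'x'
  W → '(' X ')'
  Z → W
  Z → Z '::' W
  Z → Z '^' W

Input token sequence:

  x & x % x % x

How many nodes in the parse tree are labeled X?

4

[X [Y [Z [W x]]] & [X [Y [Z [W x]]] % [X [Y [Z [W x]]] % [X [Y [Z [W x]]]]]]]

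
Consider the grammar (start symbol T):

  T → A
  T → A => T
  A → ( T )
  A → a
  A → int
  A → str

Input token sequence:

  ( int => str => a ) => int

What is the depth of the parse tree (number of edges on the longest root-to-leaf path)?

[T [A ( [T [A int] => [T [A str] => [T [A a]]]] )] => [T [A int]]]

6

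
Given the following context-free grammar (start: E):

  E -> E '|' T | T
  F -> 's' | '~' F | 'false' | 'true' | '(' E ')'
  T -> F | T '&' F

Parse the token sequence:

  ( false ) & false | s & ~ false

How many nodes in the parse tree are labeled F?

[E [E [T [T [F ( [E [T [F false]]] )]] & [F false]]] | [T [T [F s]] & [F ~ [F false]]]]

6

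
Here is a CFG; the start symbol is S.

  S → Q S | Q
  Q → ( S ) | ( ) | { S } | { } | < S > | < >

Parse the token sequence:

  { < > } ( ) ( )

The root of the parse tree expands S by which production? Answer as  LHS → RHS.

S → Q S

[S [Q { [S [Q < >]] }] [S [Q ( )] [S [Q ( )]]]]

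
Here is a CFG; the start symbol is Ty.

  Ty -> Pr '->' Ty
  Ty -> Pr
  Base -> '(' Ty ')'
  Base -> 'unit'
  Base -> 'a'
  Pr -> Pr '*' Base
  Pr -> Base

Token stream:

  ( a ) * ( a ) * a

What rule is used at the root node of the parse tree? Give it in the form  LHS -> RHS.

Ty -> Pr

[Ty [Pr [Pr [Pr [Base ( [Ty [Pr [Base a]]] )]] * [Base ( [Ty [Pr [Base a]]] )]] * [Base a]]]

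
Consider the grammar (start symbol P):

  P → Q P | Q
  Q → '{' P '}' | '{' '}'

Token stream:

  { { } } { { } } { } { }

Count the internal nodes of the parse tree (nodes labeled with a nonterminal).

12

[P [Q { [P [Q { }]] }] [P [Q { [P [Q { }]] }] [P [Q { }] [P [Q { }]]]]]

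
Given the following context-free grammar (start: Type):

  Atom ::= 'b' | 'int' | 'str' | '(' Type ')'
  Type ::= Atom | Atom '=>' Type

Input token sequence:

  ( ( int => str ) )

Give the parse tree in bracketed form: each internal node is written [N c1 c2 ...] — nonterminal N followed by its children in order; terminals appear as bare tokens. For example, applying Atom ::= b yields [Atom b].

Type
Atom
( Type )
( Atom )
( ( Type ) )
( ( Atom => Type ) )
( ( int => Type ) )
( ( int => Atom ) )
( ( int => str ) )

[Type [Atom ( [Type [Atom ( [Type [Atom int] => [Type [Atom str]]] )]] )]]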